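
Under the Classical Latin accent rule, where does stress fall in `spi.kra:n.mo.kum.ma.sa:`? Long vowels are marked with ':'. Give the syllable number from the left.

Classical Latin: stress the penult if heavy (long vowel or closed), else the antepenult.
Weights: 4 kum H, 5 ma L, 6 sa: H.
The penult (syllable 5, ma) is light, so stress falls on the antepenult (syllable 4, kum).
Stress on syllable 4: spi.kra:n.mo.ˈkum.ma.sa:.

4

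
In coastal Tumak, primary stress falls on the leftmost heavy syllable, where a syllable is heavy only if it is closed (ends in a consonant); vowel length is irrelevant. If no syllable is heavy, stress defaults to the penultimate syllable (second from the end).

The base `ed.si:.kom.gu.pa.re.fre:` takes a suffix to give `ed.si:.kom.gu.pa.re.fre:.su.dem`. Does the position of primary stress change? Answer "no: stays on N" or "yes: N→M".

no: stays on 1

Base `ed.si:.kom.gu.pa.re.fre:` (7 syllables):
  Weights: 1 ed H, 2 si: L, 3 kom H, 4 gu L, 5 pa L, 6 re L, 7 fre: L.
  Heavy syllables in the domain: 1, 3. The leftmost is syllable 1 (ed).
  → primary stress on syllable 1.
Suffixed `ed.si:.kom.gu.pa.re.fre:.su.dem` (9 syllables):
  Weights: 1 ed H, 2 si: L, 3 kom H, 4 gu L, 5 pa L, 6 re L, 7 fre: L, 8 su L, 9 dem H.
  Heavy syllables in the domain: 1, 3, 9. The leftmost is syllable 1 (ed).
  → primary stress on syllable 1.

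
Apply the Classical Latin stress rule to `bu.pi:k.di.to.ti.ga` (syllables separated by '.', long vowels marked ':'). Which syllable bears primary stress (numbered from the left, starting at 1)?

4

Classical Latin: stress the penult if heavy (long vowel or closed), else the antepenult.
Weights: 4 to L, 5 ti L, 6 ga L.
The penult (syllable 5, ti) is light, so stress falls on the antepenult (syllable 4, to).
Stress on syllable 4: bu.pi:k.di.ˈto.ti.ga.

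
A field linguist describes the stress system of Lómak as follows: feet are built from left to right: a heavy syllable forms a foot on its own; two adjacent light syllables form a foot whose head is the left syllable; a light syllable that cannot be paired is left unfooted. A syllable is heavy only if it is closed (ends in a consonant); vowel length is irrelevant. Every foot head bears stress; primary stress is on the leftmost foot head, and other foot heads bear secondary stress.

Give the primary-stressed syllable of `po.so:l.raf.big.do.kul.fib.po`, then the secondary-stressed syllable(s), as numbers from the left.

primary 2, secondary 3, 4, 6, 7

Weights: 1 po L, 2 so:l H, 3 raf H, 4 big H, 5 do L, 6 kul H, 7 fib H, 8 po L.
Parse left to right (heavy = foot alone; LL = one foot; stranded L unfooted): po (ˈso:l) (ˈraf) (ˈbig) do (ˈkul) (ˈfib) po.
Foot heads: 2, 3, 4, 6, 7.
Primary stress on the leftmost head = syllable 2.
Secondary stress on 3, 4, 6, 7: po.ˈso:l.ˌraf.ˌbig.do.ˌkul.ˌfib.po.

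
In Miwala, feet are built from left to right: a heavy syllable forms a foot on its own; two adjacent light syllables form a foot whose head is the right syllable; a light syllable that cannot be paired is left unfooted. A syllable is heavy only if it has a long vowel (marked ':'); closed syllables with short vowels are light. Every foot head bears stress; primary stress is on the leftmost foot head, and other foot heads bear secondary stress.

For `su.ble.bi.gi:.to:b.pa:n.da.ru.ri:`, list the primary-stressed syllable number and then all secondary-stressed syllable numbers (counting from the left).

Weights: 1 su L, 2 ble L, 3 bi L, 4 gi: H, 5 to:b H, 6 pa:n H, 7 da L, 8 ru L, 9 ri: H.
Parse left to right (heavy = foot alone; LL = one foot; stranded L unfooted): (su.ˈble) bi (ˈgi:) (ˈto:b) (ˈpa:n) (da.ˈru) (ˈri:).
Foot heads: 2, 4, 5, 6, 8, 9.
Primary stress on the leftmost head = syllable 2.
Secondary stress on 4, 5, 6, 8, 9: su.ˈble.bi.ˌgi:.ˌto:b.ˌpa:n.da.ˌru.ˌri:.

primary 2, secondary 4, 5, 6, 8, 9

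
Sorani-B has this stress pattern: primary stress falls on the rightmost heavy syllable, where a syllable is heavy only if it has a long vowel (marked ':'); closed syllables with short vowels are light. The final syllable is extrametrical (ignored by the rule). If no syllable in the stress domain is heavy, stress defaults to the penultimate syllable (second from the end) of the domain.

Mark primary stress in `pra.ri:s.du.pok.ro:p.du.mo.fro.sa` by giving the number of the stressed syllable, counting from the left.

The final syllable (9, sa) is extrametrical; the stress domain is syllables 1–8.
Weights: 1 pra L, 2 ri:s H, 3 du L, 4 pok L, 5 ro:p H, 6 du L, 7 mo L, 8 fro L.
Heavy syllables in the domain: 2, 5. The rightmost is syllable 5 (ro:p).
Primary stress: syllable 5 → pra.ri:s.du.pok.ˈro:p.du.mo.fro.sa.

5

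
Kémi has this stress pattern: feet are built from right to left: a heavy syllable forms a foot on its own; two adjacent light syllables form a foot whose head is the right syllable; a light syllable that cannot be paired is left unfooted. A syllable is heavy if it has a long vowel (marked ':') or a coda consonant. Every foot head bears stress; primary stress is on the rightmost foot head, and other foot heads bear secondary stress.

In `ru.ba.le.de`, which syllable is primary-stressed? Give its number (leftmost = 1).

Weights: 1 ru L, 2 ba L, 3 le L, 4 de L.
Parse right to left (heavy = foot alone; LL = one foot; stranded L unfooted): (ru.ˈba) (le.ˈde).
Foot heads: 2, 4.
Primary stress on the rightmost head = syllable 4.
Primary stress: syllable 4 → ru.ba.le.ˈde.

4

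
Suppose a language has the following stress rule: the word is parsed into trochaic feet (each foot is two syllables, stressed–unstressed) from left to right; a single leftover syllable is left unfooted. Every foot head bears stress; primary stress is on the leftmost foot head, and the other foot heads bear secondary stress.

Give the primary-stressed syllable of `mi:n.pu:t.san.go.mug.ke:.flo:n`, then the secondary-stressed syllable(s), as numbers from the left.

Parse left to right into trochaic (ˈσσ) feet: (ˈmi:n.pu:t) (ˈsan.go) (ˈmug.ke:) flo:n. Syllable 7 is left unfooted.
Foot heads (stressed positions): 1, 3, 5.
End Rule Leftmost: primary stress on the leftmost head = syllable 1.
Secondary stress on 3, 5: ˈmi:n.pu:t.ˌsan.go.ˌmug.ke:.flo:n.

primary 1, secondary 3, 5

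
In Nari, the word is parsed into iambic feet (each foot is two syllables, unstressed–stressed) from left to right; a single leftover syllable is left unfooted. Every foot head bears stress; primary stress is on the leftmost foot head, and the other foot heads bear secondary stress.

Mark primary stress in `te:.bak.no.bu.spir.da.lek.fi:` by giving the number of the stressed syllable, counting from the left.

2

Parse left to right into iambic (σˈσ) feet: (te:.ˈbak) (no.ˈbu) (spir.ˈda) (lek.ˈfi:).
Foot heads (stressed positions): 2, 4, 6, 8.
End Rule Leftmost: primary stress on the leftmost head = syllable 2.
Primary stress: syllable 2 → te:.ˈbak.no.bu.spir.da.lek.fi:.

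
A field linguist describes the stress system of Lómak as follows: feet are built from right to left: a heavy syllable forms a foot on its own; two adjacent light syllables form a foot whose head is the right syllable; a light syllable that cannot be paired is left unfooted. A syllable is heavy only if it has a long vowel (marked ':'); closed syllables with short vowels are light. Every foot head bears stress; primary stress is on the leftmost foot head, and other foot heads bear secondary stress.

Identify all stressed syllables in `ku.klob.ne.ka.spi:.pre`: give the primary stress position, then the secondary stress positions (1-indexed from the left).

primary 2, secondary 4, 5

Weights: 1 ku L, 2 klob L, 3 ne L, 4 ka L, 5 spi: H, 6 pre L.
Parse right to left (heavy = foot alone; LL = one foot; stranded L unfooted): (ku.ˈklob) (ne.ˈka) (ˈspi:) pre.
Foot heads: 2, 4, 5.
Primary stress on the leftmost head = syllable 2.
Secondary stress on 4, 5: ku.ˈklob.ne.ˌka.ˌspi:.pre.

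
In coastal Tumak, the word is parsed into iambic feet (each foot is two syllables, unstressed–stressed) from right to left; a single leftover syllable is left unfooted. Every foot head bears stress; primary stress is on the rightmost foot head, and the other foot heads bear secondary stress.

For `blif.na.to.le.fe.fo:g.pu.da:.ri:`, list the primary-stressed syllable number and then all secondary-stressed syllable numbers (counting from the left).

Parse right to left into iambic (σˈσ) feet: blif (na.ˈto) (le.ˈfe) (fo:g.ˈpu) (da:.ˈri:). Syllable 1 is left unfooted.
Foot heads (stressed positions): 3, 5, 7, 9.
End Rule Rightmost: primary stress on the rightmost head = syllable 9.
Secondary stress on 3, 5, 7: blif.na.ˌto.le.ˌfe.fo:g.ˌpu.da:.ˈri:.

primary 9, secondary 3, 5, 7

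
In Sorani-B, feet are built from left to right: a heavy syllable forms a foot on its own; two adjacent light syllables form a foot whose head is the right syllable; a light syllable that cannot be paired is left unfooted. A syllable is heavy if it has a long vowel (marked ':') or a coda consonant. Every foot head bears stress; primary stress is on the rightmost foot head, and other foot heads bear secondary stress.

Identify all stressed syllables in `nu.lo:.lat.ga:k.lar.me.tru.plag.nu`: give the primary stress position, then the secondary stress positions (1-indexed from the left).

Weights: 1 nu L, 2 lo: H, 3 lat H, 4 ga:k H, 5 lar H, 6 me L, 7 tru L, 8 plag H, 9 nu L.
Parse left to right (heavy = foot alone; LL = one foot; stranded L unfooted): nu (ˈlo:) (ˈlat) (ˈga:k) (ˈlar) (me.ˈtru) (ˈplag) nu.
Foot heads: 2, 3, 4, 5, 7, 8.
Primary stress on the rightmost head = syllable 8.
Secondary stress on 2, 3, 4, 5, 7: nu.ˌlo:.ˌlat.ˌga:k.ˌlar.me.ˌtru.ˈplag.nu.

primary 8, secondary 2, 3, 4, 5, 7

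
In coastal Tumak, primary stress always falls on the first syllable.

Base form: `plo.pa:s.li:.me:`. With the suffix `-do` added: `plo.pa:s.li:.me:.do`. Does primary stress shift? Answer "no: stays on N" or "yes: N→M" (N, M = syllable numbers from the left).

Base `plo.pa:s.li:.me:` (4 syllables):
  The word has 4 syllables; the first syllable is syllable 1 (plo).
  → primary stress on syllable 1.
Suffixed `plo.pa:s.li:.me:.do` (5 syllables):
  The word has 5 syllables; the first syllable is syllable 1 (plo).
  → primary stress on syllable 1.

no: stays on 1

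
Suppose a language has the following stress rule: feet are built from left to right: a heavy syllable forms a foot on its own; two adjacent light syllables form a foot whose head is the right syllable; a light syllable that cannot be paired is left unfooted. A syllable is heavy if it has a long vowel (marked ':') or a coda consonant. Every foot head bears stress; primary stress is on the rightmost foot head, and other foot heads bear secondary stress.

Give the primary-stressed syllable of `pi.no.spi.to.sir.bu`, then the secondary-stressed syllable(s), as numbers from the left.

Weights: 1 pi L, 2 no L, 3 spi L, 4 to L, 5 sir H, 6 bu L.
Parse left to right (heavy = foot alone; LL = one foot; stranded L unfooted): (pi.ˈno) (spi.ˈto) (ˈsir) bu.
Foot heads: 2, 4, 5.
Primary stress on the rightmost head = syllable 5.
Secondary stress on 2, 4: pi.ˌno.spi.ˌto.ˈsir.bu.

primary 5, secondary 2, 4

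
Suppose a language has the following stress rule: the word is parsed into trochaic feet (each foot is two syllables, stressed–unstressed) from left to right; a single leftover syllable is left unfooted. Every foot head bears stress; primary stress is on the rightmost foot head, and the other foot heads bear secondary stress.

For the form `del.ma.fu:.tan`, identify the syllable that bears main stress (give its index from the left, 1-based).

3

Parse left to right into trochaic (ˈσσ) feet: (ˈdel.ma) (ˈfu:.tan).
Foot heads (stressed positions): 1, 3.
End Rule Rightmost: primary stress on the rightmost head = syllable 3.
Primary stress: syllable 3 → del.ma.ˈfu:.tan.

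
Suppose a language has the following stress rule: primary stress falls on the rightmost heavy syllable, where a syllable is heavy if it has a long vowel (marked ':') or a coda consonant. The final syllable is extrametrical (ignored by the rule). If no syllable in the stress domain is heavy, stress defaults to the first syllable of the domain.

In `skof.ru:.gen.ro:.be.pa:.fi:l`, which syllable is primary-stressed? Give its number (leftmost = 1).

The final syllable (7, fi:l) is extrametrical; the stress domain is syllables 1–6.
Weights: 1 skof H, 2 ru: H, 3 gen H, 4 ro: H, 5 be L, 6 pa: H.
Heavy syllables in the domain: 1, 2, 3, 4, 6. The rightmost is syllable 6 (pa:).
Primary stress: syllable 6 → skof.ru:.gen.ro:.be.ˈpa:.fi:l.

6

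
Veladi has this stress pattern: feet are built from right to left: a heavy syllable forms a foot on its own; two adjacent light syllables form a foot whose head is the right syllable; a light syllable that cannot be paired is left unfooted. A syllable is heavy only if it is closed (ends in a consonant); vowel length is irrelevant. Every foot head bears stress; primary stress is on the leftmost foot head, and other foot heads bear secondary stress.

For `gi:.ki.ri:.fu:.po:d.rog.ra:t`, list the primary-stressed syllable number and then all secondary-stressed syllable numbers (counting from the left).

primary 2, secondary 4, 5, 6, 7

Weights: 1 gi: L, 2 ki L, 3 ri: L, 4 fu: L, 5 po:d H, 6 rog H, 7 ra:t H.
Parse right to left (heavy = foot alone; LL = one foot; stranded L unfooted): (gi:.ˈki) (ri:.ˈfu:) (ˈpo:d) (ˈrog) (ˈra:t).
Foot heads: 2, 4, 5, 6, 7.
Primary stress on the leftmost head = syllable 2.
Secondary stress on 4, 5, 6, 7: gi:.ˈki.ri:.ˌfu:.ˌpo:d.ˌrog.ˌra:t.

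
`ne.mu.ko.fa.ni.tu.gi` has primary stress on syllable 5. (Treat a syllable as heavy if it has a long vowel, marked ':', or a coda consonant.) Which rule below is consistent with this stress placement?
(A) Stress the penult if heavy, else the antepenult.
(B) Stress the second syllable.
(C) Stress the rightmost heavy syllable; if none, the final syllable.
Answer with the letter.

A

Rule A → syllable 5 ✓.
Rule B → syllable 2 (observed: 5).
Rule C → syllable 7 (observed: 5).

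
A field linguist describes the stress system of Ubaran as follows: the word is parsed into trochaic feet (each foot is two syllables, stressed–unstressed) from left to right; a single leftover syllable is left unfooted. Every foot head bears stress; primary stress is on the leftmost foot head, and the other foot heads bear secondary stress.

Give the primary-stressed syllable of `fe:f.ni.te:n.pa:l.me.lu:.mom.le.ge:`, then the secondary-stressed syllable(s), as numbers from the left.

primary 1, secondary 3, 5, 7

Parse left to right into trochaic (ˈσσ) feet: (ˈfe:f.ni) (ˈte:n.pa:l) (ˈme.lu:) (ˈmom.le) ge:. Syllable 9 is left unfooted.
Foot heads (stressed positions): 1, 3, 5, 7.
End Rule Leftmost: primary stress on the leftmost head = syllable 1.
Secondary stress on 3, 5, 7: ˈfe:f.ni.ˌte:n.pa:l.ˌme.lu:.ˌmom.le.ge:.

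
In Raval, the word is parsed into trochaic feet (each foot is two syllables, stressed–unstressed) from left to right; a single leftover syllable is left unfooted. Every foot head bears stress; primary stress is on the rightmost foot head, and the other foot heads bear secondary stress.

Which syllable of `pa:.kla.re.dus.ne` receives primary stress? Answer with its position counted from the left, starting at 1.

3

Parse left to right into trochaic (ˈσσ) feet: (ˈpa:.kla) (ˈre.dus) ne. Syllable 5 is left unfooted.
Foot heads (stressed positions): 1, 3.
End Rule Rightmost: primary stress on the rightmost head = syllable 3.
Primary stress: syllable 3 → pa:.kla.ˈre.dus.ne.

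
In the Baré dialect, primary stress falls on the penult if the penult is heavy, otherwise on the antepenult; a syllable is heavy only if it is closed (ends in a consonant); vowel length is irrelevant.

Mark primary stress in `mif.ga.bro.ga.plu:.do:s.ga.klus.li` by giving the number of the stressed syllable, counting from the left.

8

Weights: 7 ga L, 8 klus H, 9 li L.
The penult (syllable 8, klus) is heavy, so it takes stress.
Primary stress: syllable 8 → mif.ga.bro.ga.plu:.do:s.ga.ˈklus.li.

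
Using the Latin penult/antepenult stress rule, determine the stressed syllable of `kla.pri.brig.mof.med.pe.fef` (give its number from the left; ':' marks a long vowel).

5

Classical Latin: stress the penult if heavy (long vowel or closed), else the antepenult.
Weights: 5 med H, 6 pe L, 7 fef H.
The penult (syllable 6, pe) is light, so stress falls on the antepenult (syllable 5, med).
Stress on syllable 5: kla.pri.brig.mof.ˈmed.pe.fef.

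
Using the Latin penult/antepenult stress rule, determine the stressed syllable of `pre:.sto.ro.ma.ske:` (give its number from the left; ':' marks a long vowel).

Classical Latin: stress the penult if heavy (long vowel or closed), else the antepenult.
Weights: 3 ro L, 4 ma L, 5 ske: H.
The penult (syllable 4, ma) is light, so stress falls on the antepenult (syllable 3, ro).
Stress on syllable 3: pre:.sto.ˈro.ma.ske:.

3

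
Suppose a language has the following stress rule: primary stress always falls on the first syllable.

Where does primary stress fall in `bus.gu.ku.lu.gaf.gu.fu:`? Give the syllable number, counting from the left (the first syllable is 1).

1

The word has 7 syllables; the first syllable is syllable 1 (bus).
Primary stress: syllable 1 → ˈbus.gu.ku.lu.gaf.gu.fu:.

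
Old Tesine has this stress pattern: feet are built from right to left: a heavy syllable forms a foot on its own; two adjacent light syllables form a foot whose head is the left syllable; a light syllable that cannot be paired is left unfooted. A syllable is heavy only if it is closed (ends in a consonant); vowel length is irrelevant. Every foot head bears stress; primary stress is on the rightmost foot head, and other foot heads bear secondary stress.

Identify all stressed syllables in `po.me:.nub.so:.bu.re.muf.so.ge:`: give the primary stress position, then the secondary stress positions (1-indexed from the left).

Weights: 1 po L, 2 me: L, 3 nub H, 4 so: L, 5 bu L, 6 re L, 7 muf H, 8 so L, 9 ge: L.
Parse right to left (heavy = foot alone; LL = one foot; stranded L unfooted): (ˈpo.me:) (ˈnub) so: (ˈbu.re) (ˈmuf) (ˈso.ge:).
Foot heads: 1, 3, 5, 7, 8.
Primary stress on the rightmost head = syllable 8.
Secondary stress on 1, 3, 5, 7: ˌpo.me:.ˌnub.so:.ˌbu.re.ˌmuf.ˈso.ge:.

primary 8, secondary 1, 3, 5, 7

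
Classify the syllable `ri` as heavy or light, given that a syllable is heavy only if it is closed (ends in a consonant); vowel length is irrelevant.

light

`ri`: short vowel, open (no coda). Open (no coda) → light.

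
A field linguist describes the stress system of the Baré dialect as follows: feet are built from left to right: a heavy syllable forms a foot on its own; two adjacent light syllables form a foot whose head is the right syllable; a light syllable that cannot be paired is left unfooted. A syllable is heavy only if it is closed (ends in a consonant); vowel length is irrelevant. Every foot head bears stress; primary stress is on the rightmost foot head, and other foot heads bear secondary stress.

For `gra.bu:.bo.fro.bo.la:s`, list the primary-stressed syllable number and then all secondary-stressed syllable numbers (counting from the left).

Weights: 1 gra L, 2 bu: L, 3 bo L, 4 fro L, 5 bo L, 6 la:s H.
Parse left to right (heavy = foot alone; LL = one foot; stranded L unfooted): (gra.ˈbu:) (bo.ˈfro) bo (ˈla:s).
Foot heads: 2, 4, 6.
Primary stress on the rightmost head = syllable 6.
Secondary stress on 2, 4: gra.ˌbu:.bo.ˌfro.bo.ˈla:s.

primary 6, secondary 2, 4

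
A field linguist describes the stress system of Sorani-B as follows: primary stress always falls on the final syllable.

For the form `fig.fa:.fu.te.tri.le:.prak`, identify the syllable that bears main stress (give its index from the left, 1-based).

7

The word has 7 syllables; the final syllable is syllable 7 (prak).
Primary stress: syllable 7 → fig.fa:.fu.te.tri.le:.ˈprak.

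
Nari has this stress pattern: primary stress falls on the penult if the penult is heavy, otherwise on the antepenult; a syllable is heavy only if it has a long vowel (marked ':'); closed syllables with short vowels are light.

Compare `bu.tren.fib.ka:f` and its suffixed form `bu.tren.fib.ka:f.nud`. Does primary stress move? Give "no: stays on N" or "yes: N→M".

Base `bu.tren.fib.ka:f` (4 syllables):
  Weights: 2 tren L, 3 fib L, 4 ka:f H.
  The penult (syllable 3, fib) is light, so stress falls on the antepenult (syllable 2, tren).
  → primary stress on syllable 2.
Suffixed `bu.tren.fib.ka:f.nud` (5 syllables):
  Weights: 3 fib L, 4 ka:f H, 5 nud L.
  The penult (syllable 4, ka:f) is heavy, so it takes stress.
  → primary stress on syllable 4.

yes: 2→4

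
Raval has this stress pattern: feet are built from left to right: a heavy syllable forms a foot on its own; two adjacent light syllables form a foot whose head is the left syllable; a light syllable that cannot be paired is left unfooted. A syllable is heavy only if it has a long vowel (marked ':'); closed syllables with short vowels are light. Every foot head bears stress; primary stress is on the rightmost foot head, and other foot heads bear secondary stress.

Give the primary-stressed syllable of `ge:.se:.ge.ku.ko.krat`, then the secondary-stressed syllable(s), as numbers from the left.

primary 5, secondary 1, 2, 3

Weights: 1 ge: H, 2 se: H, 3 ge L, 4 ku L, 5 ko L, 6 krat L.
Parse left to right (heavy = foot alone; LL = one foot; stranded L unfooted): (ˈge:) (ˈse:) (ˈge.ku) (ˈko.krat).
Foot heads: 1, 2, 3, 5.
Primary stress on the rightmost head = syllable 5.
Secondary stress on 1, 2, 3: ˌge:.ˌse:.ˌge.ku.ˈko.krat.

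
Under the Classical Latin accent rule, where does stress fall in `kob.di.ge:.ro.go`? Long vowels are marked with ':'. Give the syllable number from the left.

Classical Latin: stress the penult if heavy (long vowel or closed), else the antepenult.
Weights: 3 ge: H, 4 ro L, 5 go L.
The penult (syllable 4, ro) is light, so stress falls on the antepenult (syllable 3, ge:).
Stress on syllable 3: kob.di.ˈge:.ro.go.

3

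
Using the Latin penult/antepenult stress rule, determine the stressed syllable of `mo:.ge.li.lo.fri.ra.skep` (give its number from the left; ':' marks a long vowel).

Classical Latin: stress the penult if heavy (long vowel or closed), else the antepenult.
Weights: 5 fri L, 6 ra L, 7 skep H.
The penult (syllable 6, ra) is light, so stress falls on the antepenult (syllable 5, fri).
Stress on syllable 5: mo:.ge.li.lo.ˈfri.ra.skep.

5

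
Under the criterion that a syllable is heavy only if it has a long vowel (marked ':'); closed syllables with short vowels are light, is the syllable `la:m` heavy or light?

heavy

`la:m`: long vowel, closed (coda /m/). Long vowel → heavy.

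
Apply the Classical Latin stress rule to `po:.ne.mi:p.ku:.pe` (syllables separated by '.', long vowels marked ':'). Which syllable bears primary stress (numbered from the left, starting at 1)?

Classical Latin: stress the penult if heavy (long vowel or closed), else the antepenult.
Weights: 3 mi:p H, 4 ku: H, 5 pe L.
The penult (syllable 4, ku:) is heavy, so it takes stress.
Stress on syllable 4: po:.ne.mi:p.ˈku:.pe.

4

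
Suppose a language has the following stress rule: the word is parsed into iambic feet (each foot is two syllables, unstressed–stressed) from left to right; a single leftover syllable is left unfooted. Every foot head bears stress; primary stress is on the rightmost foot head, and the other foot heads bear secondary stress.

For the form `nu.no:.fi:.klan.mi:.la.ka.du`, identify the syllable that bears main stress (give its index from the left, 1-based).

Parse left to right into iambic (σˈσ) feet: (nu.ˈno:) (fi:.ˈklan) (mi:.ˈla) (ka.ˈdu).
Foot heads (stressed positions): 2, 4, 6, 8.
End Rule Rightmost: primary stress on the rightmost head = syllable 8.
Primary stress: syllable 8 → nu.no:.fi:.klan.mi:.la.ka.ˈdu.

8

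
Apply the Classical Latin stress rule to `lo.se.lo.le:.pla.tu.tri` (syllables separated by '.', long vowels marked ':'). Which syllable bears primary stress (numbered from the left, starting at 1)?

Classical Latin: stress the penult if heavy (long vowel or closed), else the antepenult.
Weights: 5 pla L, 6 tu L, 7 tri L.
The penult (syllable 6, tu) is light, so stress falls on the antepenult (syllable 5, pla).
Stress on syllable 5: lo.se.lo.le:.ˈpla.tu.tri.

5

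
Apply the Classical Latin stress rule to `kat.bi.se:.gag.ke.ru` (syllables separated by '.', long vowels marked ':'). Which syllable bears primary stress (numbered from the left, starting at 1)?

Classical Latin: stress the penult if heavy (long vowel or closed), else the antepenult.
Weights: 4 gag H, 5 ke L, 6 ru L.
The penult (syllable 5, ke) is light, so stress falls on the antepenult (syllable 4, gag).
Stress on syllable 4: kat.bi.se:.ˈgag.ke.ru.

4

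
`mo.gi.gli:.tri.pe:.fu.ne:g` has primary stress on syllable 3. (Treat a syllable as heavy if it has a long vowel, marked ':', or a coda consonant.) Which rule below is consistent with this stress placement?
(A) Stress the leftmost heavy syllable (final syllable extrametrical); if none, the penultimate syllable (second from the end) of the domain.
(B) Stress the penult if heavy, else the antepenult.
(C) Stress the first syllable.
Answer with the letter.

A

Rule A → syllable 3 ✓.
Rule B → syllable 5 (observed: 3).
Rule C → syllable 1 (observed: 3).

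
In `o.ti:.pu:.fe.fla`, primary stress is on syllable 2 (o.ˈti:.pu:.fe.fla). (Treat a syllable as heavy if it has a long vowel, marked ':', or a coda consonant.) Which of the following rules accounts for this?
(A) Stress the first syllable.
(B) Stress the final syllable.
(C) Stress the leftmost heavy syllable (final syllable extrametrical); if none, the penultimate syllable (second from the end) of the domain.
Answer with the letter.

C

Rule A → syllable 1 (observed: 2).
Rule B → syllable 5 (observed: 2).
Rule C → syllable 2 ✓.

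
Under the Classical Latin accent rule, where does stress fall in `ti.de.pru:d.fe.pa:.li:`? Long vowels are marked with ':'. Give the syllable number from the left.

5

Classical Latin: stress the penult if heavy (long vowel or closed), else the antepenult.
Weights: 4 fe L, 5 pa: H, 6 li: H.
The penult (syllable 5, pa:) is heavy, so it takes stress.
Stress on syllable 5: ti.de.pru:d.fe.ˈpa:.li:.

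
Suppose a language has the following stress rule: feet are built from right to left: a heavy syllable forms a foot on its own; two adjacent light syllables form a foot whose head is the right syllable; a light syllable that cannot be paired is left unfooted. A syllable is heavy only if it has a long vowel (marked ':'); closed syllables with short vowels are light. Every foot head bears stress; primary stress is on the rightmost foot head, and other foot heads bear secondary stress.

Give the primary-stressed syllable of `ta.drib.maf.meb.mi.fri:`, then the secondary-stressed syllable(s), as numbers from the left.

primary 6, secondary 3, 5

Weights: 1 ta L, 2 drib L, 3 maf L, 4 meb L, 5 mi L, 6 fri: H.
Parse right to left (heavy = foot alone; LL = one foot; stranded L unfooted): ta (drib.ˈmaf) (meb.ˈmi) (ˈfri:).
Foot heads: 3, 5, 6.
Primary stress on the rightmost head = syllable 6.
Secondary stress on 3, 5: ta.drib.ˌmaf.meb.ˌmi.ˈfri:.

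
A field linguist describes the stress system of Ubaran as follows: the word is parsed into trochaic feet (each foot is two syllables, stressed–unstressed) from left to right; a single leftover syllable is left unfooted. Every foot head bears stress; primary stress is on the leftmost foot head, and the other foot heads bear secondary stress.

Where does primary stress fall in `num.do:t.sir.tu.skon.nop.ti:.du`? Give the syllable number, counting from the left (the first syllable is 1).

1

Parse left to right into trochaic (ˈσσ) feet: (ˈnum.do:t) (ˈsir.tu) (ˈskon.nop) (ˈti:.du).
Foot heads (stressed positions): 1, 3, 5, 7.
End Rule Leftmost: primary stress on the leftmost head = syllable 1.
Primary stress: syllable 1 → ˈnum.do:t.sir.tu.skon.nop.ti:.du.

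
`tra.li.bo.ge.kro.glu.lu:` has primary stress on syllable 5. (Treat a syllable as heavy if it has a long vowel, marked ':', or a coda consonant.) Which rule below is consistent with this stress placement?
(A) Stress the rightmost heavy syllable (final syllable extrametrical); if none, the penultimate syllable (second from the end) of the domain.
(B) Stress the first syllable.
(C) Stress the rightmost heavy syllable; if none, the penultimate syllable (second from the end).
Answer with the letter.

A

Rule A → syllable 5 ✓.
Rule B → syllable 1 (observed: 5).
Rule C → syllable 7 (observed: 5).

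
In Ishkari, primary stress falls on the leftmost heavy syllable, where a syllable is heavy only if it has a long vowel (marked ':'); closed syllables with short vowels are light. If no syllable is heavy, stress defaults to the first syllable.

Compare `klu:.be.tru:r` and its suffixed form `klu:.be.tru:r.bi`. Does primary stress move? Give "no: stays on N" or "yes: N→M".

no: stays on 1

Base `klu:.be.tru:r` (3 syllables):
  Weights: 1 klu: H, 2 be L, 3 tru:r H.
  Heavy syllables in the domain: 1, 3. The leftmost is syllable 1 (klu:).
  → primary stress on syllable 1.
Suffixed `klu:.be.tru:r.bi` (4 syllables):
  Weights: 1 klu: H, 2 be L, 3 tru:r H, 4 bi L.
  Heavy syllables in the domain: 1, 3. The leftmost is syllable 1 (klu:).
  → primary stress on syllable 1.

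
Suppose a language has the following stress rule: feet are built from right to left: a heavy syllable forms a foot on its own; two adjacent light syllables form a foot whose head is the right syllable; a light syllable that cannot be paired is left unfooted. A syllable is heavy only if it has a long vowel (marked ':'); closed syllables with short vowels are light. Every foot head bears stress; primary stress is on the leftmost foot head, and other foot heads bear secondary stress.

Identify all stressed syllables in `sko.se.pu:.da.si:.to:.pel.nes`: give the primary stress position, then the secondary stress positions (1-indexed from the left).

Weights: 1 sko L, 2 se L, 3 pu: H, 4 da L, 5 si: H, 6 to: H, 7 pel L, 8 nes L.
Parse right to left (heavy = foot alone; LL = one foot; stranded L unfooted): (sko.ˈse) (ˈpu:) da (ˈsi:) (ˈto:) (pel.ˈnes).
Foot heads: 2, 3, 5, 6, 8.
Primary stress on the leftmost head = syllable 2.
Secondary stress on 3, 5, 6, 8: sko.ˈse.ˌpu:.da.ˌsi:.ˌto:.pel.ˌnes.

primary 2, secondary 3, 5, 6, 8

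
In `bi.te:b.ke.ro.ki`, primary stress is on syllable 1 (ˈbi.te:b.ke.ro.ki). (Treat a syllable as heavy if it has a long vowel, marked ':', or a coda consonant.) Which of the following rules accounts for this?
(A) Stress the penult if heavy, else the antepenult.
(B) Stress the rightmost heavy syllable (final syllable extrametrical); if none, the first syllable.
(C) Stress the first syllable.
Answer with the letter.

Rule A → syllable 3 (observed: 1).
Rule B → syllable 2 (observed: 1).
Rule C → syllable 1 ✓.

C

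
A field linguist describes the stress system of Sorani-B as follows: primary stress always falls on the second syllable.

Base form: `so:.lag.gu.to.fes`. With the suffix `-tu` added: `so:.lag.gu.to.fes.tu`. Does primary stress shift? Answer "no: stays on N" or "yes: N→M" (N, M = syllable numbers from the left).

no: stays on 2

Base `so:.lag.gu.to.fes` (5 syllables):
  The word has 5 syllables; the second syllable is syllable 2 (lag).
  → primary stress on syllable 2.
Suffixed `so:.lag.gu.to.fes.tu` (6 syllables):
  The word has 6 syllables; the second syllable is syllable 2 (lag).
  → primary stress on syllable 2.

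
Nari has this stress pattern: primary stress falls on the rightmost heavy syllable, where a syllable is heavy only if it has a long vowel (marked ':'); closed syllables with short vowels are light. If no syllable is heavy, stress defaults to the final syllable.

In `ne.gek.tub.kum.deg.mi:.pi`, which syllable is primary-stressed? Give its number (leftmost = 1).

6

Weights: 1 ne L, 2 gek L, 3 tub L, 4 kum L, 5 deg L, 6 mi: H, 7 pi L.
Heavy syllables in the domain: 6. The rightmost is syllable 6 (mi:).
Primary stress: syllable 6 → ne.gek.tub.kum.deg.ˈmi:.pi.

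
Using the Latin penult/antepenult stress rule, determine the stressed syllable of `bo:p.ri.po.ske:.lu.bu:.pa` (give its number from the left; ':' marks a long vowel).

6

Classical Latin: stress the penult if heavy (long vowel or closed), else the antepenult.
Weights: 5 lu L, 6 bu: H, 7 pa L.
The penult (syllable 6, bu:) is heavy, so it takes stress.
Stress on syllable 6: bo:p.ri.po.ske:.lu.ˈbu:.pa.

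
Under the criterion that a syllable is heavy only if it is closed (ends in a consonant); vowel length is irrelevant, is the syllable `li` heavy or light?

`li`: short vowel, open (no coda). Open (no coda) → light.

light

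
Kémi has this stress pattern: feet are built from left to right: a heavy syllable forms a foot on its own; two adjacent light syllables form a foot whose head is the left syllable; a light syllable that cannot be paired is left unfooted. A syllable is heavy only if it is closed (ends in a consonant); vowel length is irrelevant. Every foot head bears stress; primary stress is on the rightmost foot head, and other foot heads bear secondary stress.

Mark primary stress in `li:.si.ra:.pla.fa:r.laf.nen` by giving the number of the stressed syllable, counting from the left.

Weights: 1 li: L, 2 si L, 3 ra: L, 4 pla L, 5 fa:r H, 6 laf H, 7 nen H.
Parse left to right (heavy = foot alone; LL = one foot; stranded L unfooted): (ˈli:.si) (ˈra:.pla) (ˈfa:r) (ˈlaf) (ˈnen).
Foot heads: 1, 3, 5, 6, 7.
Primary stress on the rightmost head = syllable 7.
Primary stress: syllable 7 → li:.si.ra:.pla.fa:r.laf.ˈnen.

7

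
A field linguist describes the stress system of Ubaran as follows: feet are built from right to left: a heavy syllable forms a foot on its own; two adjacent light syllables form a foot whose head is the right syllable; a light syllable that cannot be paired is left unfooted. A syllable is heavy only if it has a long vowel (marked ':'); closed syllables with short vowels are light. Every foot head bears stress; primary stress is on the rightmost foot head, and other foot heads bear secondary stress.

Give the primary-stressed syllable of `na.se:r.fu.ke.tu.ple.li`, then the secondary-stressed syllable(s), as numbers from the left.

Weights: 1 na L, 2 se:r H, 3 fu L, 4 ke L, 5 tu L, 6 ple L, 7 li L.
Parse right to left (heavy = foot alone; LL = one foot; stranded L unfooted): na (ˈse:r) fu (ke.ˈtu) (ple.ˈli).
Foot heads: 2, 5, 7.
Primary stress on the rightmost head = syllable 7.
Secondary stress on 2, 5: na.ˌse:r.fu.ke.ˌtu.ple.ˈli.

primary 7, secondary 2, 5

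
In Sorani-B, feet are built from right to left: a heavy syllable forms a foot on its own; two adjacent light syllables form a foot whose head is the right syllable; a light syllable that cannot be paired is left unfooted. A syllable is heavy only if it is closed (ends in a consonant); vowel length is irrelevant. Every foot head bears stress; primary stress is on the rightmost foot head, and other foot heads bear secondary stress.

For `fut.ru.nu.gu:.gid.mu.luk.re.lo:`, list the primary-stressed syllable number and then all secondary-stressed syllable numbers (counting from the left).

primary 9, secondary 1, 4, 5, 7

Weights: 1 fut H, 2 ru L, 3 nu L, 4 gu: L, 5 gid H, 6 mu L, 7 luk H, 8 re L, 9 lo: L.
Parse right to left (heavy = foot alone; LL = one foot; stranded L unfooted): (ˈfut) ru (nu.ˈgu:) (ˈgid) mu (ˈluk) (re.ˈlo:).
Foot heads: 1, 4, 5, 7, 9.
Primary stress on the rightmost head = syllable 9.
Secondary stress on 1, 4, 5, 7: ˌfut.ru.nu.ˌgu:.ˌgid.mu.ˌluk.re.ˈlo:.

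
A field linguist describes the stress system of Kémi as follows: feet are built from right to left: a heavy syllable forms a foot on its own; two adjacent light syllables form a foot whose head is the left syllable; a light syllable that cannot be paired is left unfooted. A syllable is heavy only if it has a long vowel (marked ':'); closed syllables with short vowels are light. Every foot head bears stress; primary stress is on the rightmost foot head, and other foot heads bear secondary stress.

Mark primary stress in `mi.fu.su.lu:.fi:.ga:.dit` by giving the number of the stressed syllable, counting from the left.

6

Weights: 1 mi L, 2 fu L, 3 su L, 4 lu: H, 5 fi: H, 6 ga: H, 7 dit L.
Parse right to left (heavy = foot alone; LL = one foot; stranded L unfooted): mi (ˈfu.su) (ˈlu:) (ˈfi:) (ˈga:) dit.
Foot heads: 2, 4, 5, 6.
Primary stress on the rightmost head = syllable 6.
Primary stress: syllable 6 → mi.fu.su.lu:.fi:.ˈga:.dit.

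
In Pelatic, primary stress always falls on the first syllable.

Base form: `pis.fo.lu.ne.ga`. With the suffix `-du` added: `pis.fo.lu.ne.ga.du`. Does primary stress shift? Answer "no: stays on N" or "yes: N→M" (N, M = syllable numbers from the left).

no: stays on 1

Base `pis.fo.lu.ne.ga` (5 syllables):
  The word has 5 syllables; the first syllable is syllable 1 (pis).
  → primary stress on syllable 1.
Suffixed `pis.fo.lu.ne.ga.du` (6 syllables):
  The word has 6 syllables; the first syllable is syllable 1 (pis).
  → primary stress on syllable 1.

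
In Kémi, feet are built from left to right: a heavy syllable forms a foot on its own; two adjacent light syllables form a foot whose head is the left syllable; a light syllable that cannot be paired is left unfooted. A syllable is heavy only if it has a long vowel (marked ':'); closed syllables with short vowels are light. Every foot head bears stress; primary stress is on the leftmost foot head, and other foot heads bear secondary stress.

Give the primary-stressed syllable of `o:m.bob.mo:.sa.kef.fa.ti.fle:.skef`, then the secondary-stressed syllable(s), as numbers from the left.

Weights: 1 o:m H, 2 bob L, 3 mo: H, 4 sa L, 5 kef L, 6 fa L, 7 ti L, 8 fle: H, 9 skef L.
Parse left to right (heavy = foot alone; LL = one foot; stranded L unfooted): (ˈo:m) bob (ˈmo:) (ˈsa.kef) (ˈfa.ti) (ˈfle:) skef.
Foot heads: 1, 3, 4, 6, 8.
Primary stress on the leftmost head = syllable 1.
Secondary stress on 3, 4, 6, 8: ˈo:m.bob.ˌmo:.ˌsa.kef.ˌfa.ti.ˌfle:.skef.

primary 1, secondary 3, 4, 6, 8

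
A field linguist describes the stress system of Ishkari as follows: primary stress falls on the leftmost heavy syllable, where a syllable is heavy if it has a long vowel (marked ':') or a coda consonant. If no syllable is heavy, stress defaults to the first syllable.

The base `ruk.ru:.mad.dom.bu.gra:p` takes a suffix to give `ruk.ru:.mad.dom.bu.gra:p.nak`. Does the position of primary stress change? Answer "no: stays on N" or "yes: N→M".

no: stays on 1

Base `ruk.ru:.mad.dom.bu.gra:p` (6 syllables):
  Weights: 1 ruk H, 2 ru: H, 3 mad H, 4 dom H, 5 bu L, 6 gra:p H.
  Heavy syllables in the domain: 1, 2, 3, 4, 6. The leftmost is syllable 1 (ruk).
  → primary stress on syllable 1.
Suffixed `ruk.ru:.mad.dom.bu.gra:p.nak` (7 syllables):
  Weights: 1 ruk H, 2 ru: H, 3 mad H, 4 dom H, 5 bu L, 6 gra:p H, 7 nak H.
  Heavy syllables in the domain: 1, 2, 3, 4, 6, 7. The leftmost is syllable 1 (ruk).
  → primary stress on syllable 1.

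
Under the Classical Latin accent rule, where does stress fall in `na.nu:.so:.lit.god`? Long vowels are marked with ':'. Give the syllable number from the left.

4

Classical Latin: stress the penult if heavy (long vowel or closed), else the antepenult.
Weights: 3 so: H, 4 lit H, 5 god H.
The penult (syllable 4, lit) is heavy, so it takes stress.
Stress on syllable 4: na.nu:.so:.ˈlit.god.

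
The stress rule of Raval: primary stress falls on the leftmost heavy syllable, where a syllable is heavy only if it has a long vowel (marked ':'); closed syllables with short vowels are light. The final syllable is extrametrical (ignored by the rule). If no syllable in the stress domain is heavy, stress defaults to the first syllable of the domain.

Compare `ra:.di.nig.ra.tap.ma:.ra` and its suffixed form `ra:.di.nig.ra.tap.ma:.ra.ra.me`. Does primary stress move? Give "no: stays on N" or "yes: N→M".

Base `ra:.di.nig.ra.tap.ma:.ra` (7 syllables):
  The final syllable (7, ra) is extrametrical; the stress domain is syllables 1–6.
  Weights: 1 ra: H, 2 di L, 3 nig L, 4 ra L, 5 tap L, 6 ma: H.
  Heavy syllables in the domain: 1, 6. The leftmost is syllable 1 (ra:).
  → primary stress on syllable 1.
Suffixed `ra:.di.nig.ra.tap.ma:.ra.ra.me` (9 syllables):
  The final syllable (9, me) is extrametrical; the stress domain is syllables 1–8.
  Weights: 1 ra: H, 2 di L, 3 nig L, 4 ra L, 5 tap L, 6 ma: H, 7 ra L, 8 ra L.
  Heavy syllables in the domain: 1, 6. The leftmost is syllable 1 (ra:).
  → primary stress on syllable 1.

no: stays on 1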